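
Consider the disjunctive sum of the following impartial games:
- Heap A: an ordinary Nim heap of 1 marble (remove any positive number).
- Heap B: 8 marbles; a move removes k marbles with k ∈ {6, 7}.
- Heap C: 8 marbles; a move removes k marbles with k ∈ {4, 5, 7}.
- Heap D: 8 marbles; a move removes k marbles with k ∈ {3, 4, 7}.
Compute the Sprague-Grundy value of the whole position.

0

Heap A is a plain Nim heap of size 1, so its Grundy value is 1.
Build the Grundy sequence for heap B with g(k) = mex{g(k−s) : s ∈ {6, 7}, s ≤ k}:
g(0) = mex{} = 0
g(1) = mex{} = 0
g(2) = mex{} = 0
g(3) = mex{} = 0
g(4) = mex{} = 0
g(5) = mex{} = 0
g(6) = mex{0} = 1
g(7) = mex{0} = 1
g(8) = mex{0} = 1
So g(8) = 1.
Grundy values for heap C (subtraction set {4, 5, 7}):
k:     0  1  2  3  4  5  6  7  8
g(k):  0  0  0  0  1  1  1  1  2
So g(8) = 2.
Grundy values for heap D (subtraction set {3, 4, 7}):
k:     0  1  2  3  4  5  6  7  8
g(k):  0  0  0  1  1  1  2  2  2
So g(8) = 2.
By the Sprague-Grundy theorem, the Grundy value of a sum of independent games is the XOR of the component values.
Combined value = 1 ⊕ 1 ⊕ 2 ⊕ 2 = 0.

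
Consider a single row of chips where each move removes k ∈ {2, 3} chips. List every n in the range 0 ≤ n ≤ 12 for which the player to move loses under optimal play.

0, 1, 5, 6, 10, 11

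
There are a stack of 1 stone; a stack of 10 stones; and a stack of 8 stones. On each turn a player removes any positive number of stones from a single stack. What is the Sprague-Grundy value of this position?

3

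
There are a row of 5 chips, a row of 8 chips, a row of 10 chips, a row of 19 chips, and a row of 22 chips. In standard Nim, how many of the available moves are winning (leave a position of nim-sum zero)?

Nim-sum: 5 ^ 8 ^ 10 ^ 19 ^ 22 = 2.
The overall nim-sum is X = 2. A row of size p has a winning move iff p XOR X < p (reduce it to p XOR X).
  5: 5 XOR 2 = 7 ≥ 5 — no move.
  8: 8 XOR 2 = 10 ≥ 8 — no move.
  10: 10 XOR 2 = 8 < 10 — winning move (to 8).
  19: 19 XOR 2 = 17 < 19 — winning move (to 17).
  22: 22 XOR 2 = 20 < 22 — winning move (to 20).
That gives 3 winning moves.

3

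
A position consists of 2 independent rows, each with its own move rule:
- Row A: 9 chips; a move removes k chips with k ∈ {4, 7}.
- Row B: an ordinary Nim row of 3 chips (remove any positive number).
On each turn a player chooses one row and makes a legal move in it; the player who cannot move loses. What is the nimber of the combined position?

1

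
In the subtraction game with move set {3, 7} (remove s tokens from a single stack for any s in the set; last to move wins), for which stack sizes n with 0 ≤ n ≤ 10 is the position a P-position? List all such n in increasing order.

Compute g(0), g(1), … for moves {3, 7}:
k:     0  1  2  3  4  5  6  7  8  9 10
g(k):  0  0  0  1  1  1  0  2  2  1  0
The P-positions (g = 0) in 0..10 are 0, 1, 2, 6, 10.

0, 1, 2, 6, 10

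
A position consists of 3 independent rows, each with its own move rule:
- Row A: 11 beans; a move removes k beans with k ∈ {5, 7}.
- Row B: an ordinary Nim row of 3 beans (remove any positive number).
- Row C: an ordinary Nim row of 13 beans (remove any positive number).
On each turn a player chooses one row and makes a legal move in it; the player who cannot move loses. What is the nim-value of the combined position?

12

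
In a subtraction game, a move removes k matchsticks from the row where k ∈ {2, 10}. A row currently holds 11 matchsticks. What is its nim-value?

Build the Grundy sequence with g(k) = mex{g(k−s) : s ∈ {2, 10}, s ≤ k}:
g(0) = mex{} = 0
g(1) = mex{} = 0
g(2) = mex{0} = 1
g(3) = mex{0} = 1
g(4) = mex{1} = 0
g(5) = mex{1} = 0
g(6) = mex{0} = 1
g(7) = mex{0} = 1
g(8) = mex{1} = 0
g(9) = mex{1} = 0
g(10) = mex{0} = 1
g(11) = mex{0} = 1
So g(11) = 1.

1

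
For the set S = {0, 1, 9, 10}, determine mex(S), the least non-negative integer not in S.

The values 0, 1 are all present; 2 is the first non-negative integer missing from the set.

2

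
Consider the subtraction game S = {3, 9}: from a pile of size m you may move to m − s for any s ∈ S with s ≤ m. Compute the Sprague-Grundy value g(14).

0

Grundy values for subtraction set {3, 9}:
k:     0  1  2  3  4  5  6  7  8  9 10 11 12 13 14
g(k):  0  0  0  1  1  1  0  0  0  1  1  1  0  0  0
So g(14) = 0.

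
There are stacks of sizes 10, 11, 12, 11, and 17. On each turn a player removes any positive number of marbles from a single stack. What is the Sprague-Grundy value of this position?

Bitwise XOR of the heap sizes:
  01010  (10)
  01011  (11)
  01100  (12)
  01011  (11)
  10001  (17)
  -----
  10111  (23)

23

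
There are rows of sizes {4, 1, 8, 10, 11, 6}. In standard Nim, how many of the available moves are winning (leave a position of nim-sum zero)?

Compute the nim-sum pairwise:
4 XOR 1 = 5
5 XOR 8 = 13
13 XOR 10 = 7
7 XOR 11 = 12
12 XOR 6 = 10
The overall nim-sum is X = 10. A row of size p has a winning move iff p XOR X < p (reduce it to p XOR X).
  4: 4 XOR 10 = 14 ≥ 4 — no move.
  1: 1 XOR 10 = 11 ≥ 1 — no move.
  8: 8 XOR 10 = 2 < 8 — winning move (to 2).
  10: 10 XOR 10 = 0 < 10 — winning move (to 0).
  11: 11 XOR 10 = 1 < 11 — winning move (to 1).
  6: 6 XOR 10 = 12 ≥ 6 — no move.
That gives 3 winning moves.

3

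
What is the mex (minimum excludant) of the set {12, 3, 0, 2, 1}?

4

The values 0, 1, 2, 3 are all present; 4 is the first non-negative integer missing from the set.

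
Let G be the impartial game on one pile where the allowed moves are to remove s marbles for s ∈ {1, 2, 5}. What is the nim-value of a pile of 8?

Grundy values for subtraction set {1, 2, 5}:
g(0) = mex{} = 0
g(1) = mex{0} = 1
g(2) = mex{0,1} = 2
g(3) = mex{1,2} = 0
g(4) = mex{0,2} = 1
g(5) = mex{0,1} = 2
g(6) = mex{1,2} = 0
g(7) = mex{0,2} = 1
g(8) = mex{0,1} = 2
So g(8) = 2.

2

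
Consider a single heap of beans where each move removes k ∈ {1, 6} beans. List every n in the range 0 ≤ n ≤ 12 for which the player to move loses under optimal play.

0, 2, 4, 7, 9, 11

Build the Grundy sequence with g(k) = mex{g(k−s) : s ∈ {1, 6}, s ≤ k}:
k:     0  1  2  3  4  5  6  7  8  9 10 11 12
g(k):  0  1  0  1  0  1  2  0  1  0  1  0  1
The P-positions (g = 0) in 0..12 are 0, 2, 4, 7, 9, 11.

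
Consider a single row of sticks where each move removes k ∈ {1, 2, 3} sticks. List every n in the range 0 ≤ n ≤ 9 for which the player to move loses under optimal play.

0, 4, 8

Compute g(0), g(1), … for moves {1, 2, 3}:
g(0) = mex{} = 0
g(1) = mex{0} = 1
g(2) = mex{0,1} = 2
g(3) = mex{0,1,2} = 3
g(4) = mex{1,2,3} = 0
g(5) = mex{0,2,3} = 1
g(6) = mex{0,1,3} = 2
g(7) = mex{0,1,2} = 3
g(8) = mex{1,2,3} = 0
g(9) = mex{0,2,3} = 1
The P-positions (g = 0) in 0..9 are 0, 4, 8.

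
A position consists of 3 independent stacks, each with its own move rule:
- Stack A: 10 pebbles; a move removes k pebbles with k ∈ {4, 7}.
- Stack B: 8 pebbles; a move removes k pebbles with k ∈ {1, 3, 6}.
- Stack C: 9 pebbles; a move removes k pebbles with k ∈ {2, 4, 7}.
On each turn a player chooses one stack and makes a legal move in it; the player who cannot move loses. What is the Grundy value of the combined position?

0

For stack A, compute g(0), g(1), … with moves {4, 7}:
k:     0  1  2  3  4  5  6  7  8  9 10
g(k):  0  0  0  0  1  1  1  1  2  2  2
So g(10) = 2.
Build the Grundy sequence for stack B with g(k) = mex{g(k−s) : s ∈ {1, 3, 6}, s ≤ k}:
g(0) = mex{} = 0
g(1) = mex{0} = 1
g(2) = mex{1} = 0
g(3) = mex{0} = 1
g(4) = mex{1} = 0
g(5) = mex{0} = 1
g(6) = mex{0,1} = 2
g(7) = mex{0,1,2} = 3
g(8) = mex{0,1,3} = 2
So g(8) = 2.
Build the Grundy sequence for stack C with g(k) = mex{g(k−s) : s ∈ {2, 4, 7}, s ≤ k}:
g(0) = mex{} = 0
g(1) = mex{} = 0
g(2) = mex{0} = 1
g(3) = mex{0} = 1
g(4) = mex{0,1} = 2
g(5) = mex{0,1} = 2
g(6) = mex{1,2} = 0
g(7) = mex{0,1,2} = 3
g(8) = mex{0,2} = 1
g(9) = mex{1,2,3} = 0
So g(9) = 0.
By the Sprague-Grundy theorem, the Grundy value of a sum of independent games is the XOR of the component values.
Combined value = 2 ⊕ 2 ⊕ 0 = 0.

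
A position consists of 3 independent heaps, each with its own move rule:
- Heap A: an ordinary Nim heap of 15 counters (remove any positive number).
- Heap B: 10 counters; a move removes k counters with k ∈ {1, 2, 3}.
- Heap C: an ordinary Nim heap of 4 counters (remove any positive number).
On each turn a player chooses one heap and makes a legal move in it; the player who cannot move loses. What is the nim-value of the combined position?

9

Heap A is a plain Nim heap of size 15, so its Grundy value is 15.
Build the Grundy sequence for heap B with g(k) = mex{g(k−s) : s ∈ {1, 2, 3}, s ≤ k}:
g(0) = mex{} = 0
g(1) = mex{0} = 1
g(2) = mex{0,1} = 2
g(3) = mex{0,1,2} = 3
g(4) = mex{1,2,3} = 0
g(5) = mex{0,2,3} = 1
g(6) = mex{0,1,3} = 2
g(7) = mex{0,1,2} = 3
g(8) = mex{1,2,3} = 0
g(9) = mex{0,2,3} = 1
g(10) = mex{0,1,3} = 2
So g(10) = 2.
Heap C is a plain Nim heap of size 4, so its Grundy value is 4.
By the Sprague-Grundy theorem, the Grundy value of a sum of independent games is the XOR of the component values.
Combined value = 15 ⊕ 2 ⊕ 4 = 9.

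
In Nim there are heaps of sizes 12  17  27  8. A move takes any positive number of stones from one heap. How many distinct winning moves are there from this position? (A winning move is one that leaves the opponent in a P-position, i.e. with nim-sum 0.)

Write each in binary and XOR column by column:
  01100  (12)
  10001  (17)
  11011  (27)
  01000  (8)
  -----
  01110  (14)
The overall nim-sum is X = 14. A heap of size p has a winning move iff p XOR X < p (reduce it to p XOR X).
  12: 12 XOR 14 = 2 < 12 — winning move (to 2).
  17: 17 XOR 14 = 31 ≥ 17 — no move.
  27: 27 XOR 14 = 21 < 27 — winning move (to 21).
  8: 8 XOR 14 = 6 < 8 — winning move (to 6).
That gives 3 winning moves.

3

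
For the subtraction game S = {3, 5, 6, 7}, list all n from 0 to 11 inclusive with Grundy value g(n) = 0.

Grundy values for subtraction set {3, 5, 6, 7}:
k:     0  1  2  3  4  5  6  7  8  9 10 11
g(k):  0  0  0  1  1  1  2  2  2  3  0  0
The P-positions (g = 0) in 0..11 are 0, 1, 2, 10, 11.

0, 1, 2, 10, 11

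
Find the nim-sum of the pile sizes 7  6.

1

Compute the nim-sum pairwise:
7 ⊕ 6 = 1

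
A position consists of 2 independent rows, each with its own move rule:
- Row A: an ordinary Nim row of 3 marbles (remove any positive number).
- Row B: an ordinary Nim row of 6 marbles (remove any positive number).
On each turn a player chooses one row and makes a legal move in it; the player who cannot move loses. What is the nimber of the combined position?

5

Row A is a plain Nim row of size 3, so its Grundy value is 3.
Row B is a plain Nim row of size 6, so its Grundy value is 6.
The value of a disjunctive sum is the nim-sum of the parts.
Combined value = 3 XOR 6 = 5.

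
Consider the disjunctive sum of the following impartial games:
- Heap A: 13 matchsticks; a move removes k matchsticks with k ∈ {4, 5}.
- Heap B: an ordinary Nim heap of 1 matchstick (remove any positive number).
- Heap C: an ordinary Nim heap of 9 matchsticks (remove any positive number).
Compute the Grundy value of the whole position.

9

Grundy values for heap A (subtraction set {4, 5}):
g(0) = mex{} = 0
g(1) = mex{} = 0
g(2) = mex{} = 0
g(3) = mex{} = 0
g(4) = mex{0} = 1
g(5) = mex{0} = 1
g(6) = mex{0} = 1
g(7) = mex{0} = 1
g(8) = mex{0,1} = 2
g(9) = mex{1} = 0
g(10) = mex{1} = 0
g(11) = mex{1} = 0
g(12) = mex{1,2} = 0
g(13) = mex{0,2} = 1
So g(13) = 1.
Heap B is a plain Nim heap of size 1, so its Grundy value is 1.
Heap C is a plain Nim heap of size 9, so its Grundy value is 9.
By the Sprague-Grundy theorem, the Grundy value of a sum of independent games is the XOR of the component values.
Combined value = 1 ⊕ 1 ⊕ 9 = 9.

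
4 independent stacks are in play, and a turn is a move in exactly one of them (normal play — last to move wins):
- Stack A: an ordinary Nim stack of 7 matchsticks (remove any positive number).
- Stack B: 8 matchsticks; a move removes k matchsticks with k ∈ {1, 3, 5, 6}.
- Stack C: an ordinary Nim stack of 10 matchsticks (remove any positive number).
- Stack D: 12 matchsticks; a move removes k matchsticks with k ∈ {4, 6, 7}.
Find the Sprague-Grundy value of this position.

Stack A is a plain Nim stack of size 7, so its Grundy value is 7.
For stack B, compute g(0), g(1), … with moves {1, 3, 5, 6}:
g(0) = mex{} = 0
g(1) = mex{0} = 1
g(2) = mex{1} = 0
g(3) = mex{0} = 1
g(4) = mex{1} = 0
g(5) = mex{0} = 1
g(6) = mex{0,1} = 2
g(7) = mex{0,1,2} = 3
g(8) = mex{0,1,3} = 2
So g(8) = 2.
Stack C is a plain Nim stack of size 10, so its Grundy value is 10.
For stack D, compute g(0), g(1), … with moves {4, 6, 7}:
k:     0  1  2  3  4  5  6  7  8  9 10 11 12
g(k):  0  0  0  0  1  1  1  1  2  2  2  0  0
So g(12) = 0.
The value of a disjunctive sum is the nim-sum of the parts.
Combined value = 7 XOR 2 XOR 10 XOR 0 = 15.

15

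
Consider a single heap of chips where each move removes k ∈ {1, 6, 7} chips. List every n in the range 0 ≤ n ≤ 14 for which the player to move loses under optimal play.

0, 2, 4, 12, 14

Compute g(0), g(1), … for moves {1, 6, 7}:
g(0) = mex{} = 0
g(1) = mex{0} = 1
g(2) = mex{1} = 0
g(3) = mex{0} = 1
g(4) = mex{1} = 0
g(5) = mex{0} = 1
g(6) = mex{0,1} = 2
g(7) = mex{0,1,2} = 3
g(8) = mex{0,1,3} = 2
g(9) = mex{0,1,2} = 3
g(10) = mex{0,1,3} = 2
g(11) = mex{0,1,2} = 3
g(12) = mex{1,2,3} = 0
g(13) = mex{0,2,3} = 1
g(14) = mex{1,2,3} = 0
The P-positions (g = 0) in 0..14 are 0, 2, 4, 12, 14.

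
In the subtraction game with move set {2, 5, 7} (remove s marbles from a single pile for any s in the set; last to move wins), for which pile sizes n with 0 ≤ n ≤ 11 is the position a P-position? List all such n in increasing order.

Compute g(0), g(1), … for moves {2, 5, 7}:
k:     0  1  2  3  4  5  6  7  8  9 10 11
g(k):  0  0  1  1  0  2  1  3  2  2  0  3
The P-positions (g = 0) in 0..11 are 0, 1, 4, 10.

0, 1, 4, 10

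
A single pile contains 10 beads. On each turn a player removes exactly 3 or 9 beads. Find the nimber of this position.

1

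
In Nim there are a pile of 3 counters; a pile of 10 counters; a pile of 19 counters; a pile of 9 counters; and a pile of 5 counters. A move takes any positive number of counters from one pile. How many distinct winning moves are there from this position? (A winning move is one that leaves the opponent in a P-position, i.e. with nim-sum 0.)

1

Compute the nim-sum pairwise:
3 ^ 10 = 9
9 ^ 19 = 26
26 ^ 9 = 19
19 ^ 5 = 22
The overall nim-sum is X = 22. A pile of size p has a winning move iff p XOR X < p (reduce it to p XOR X).
  3: 3 XOR 22 = 21 ≥ 3 — no move.
  10: 10 XOR 22 = 28 ≥ 10 — no move.
  19: 19 XOR 22 = 5 < 19 — winning move (to 5).
  9: 9 XOR 22 = 31 ≥ 9 — no move.
  5: 5 XOR 22 = 19 ≥ 5 — no move.
That gives 1 winning move.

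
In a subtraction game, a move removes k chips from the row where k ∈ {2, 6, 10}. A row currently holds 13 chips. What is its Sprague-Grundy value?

Grundy values for subtraction set {2, 6, 10}:
g(0) = mex{} = 0
g(1) = mex{} = 0
g(2) = mex{0} = 1
g(3) = mex{0} = 1
g(4) = mex{1} = 0
g(5) = mex{1} = 0
g(6) = mex{0} = 1
g(7) = mex{0} = 1
g(8) = mex{1} = 0
g(9) = mex{1} = 0
g(10) = mex{0} = 1
g(11) = mex{0} = 1
g(12) = mex{1} = 0
g(13) = mex{1} = 0
So g(13) = 0.

0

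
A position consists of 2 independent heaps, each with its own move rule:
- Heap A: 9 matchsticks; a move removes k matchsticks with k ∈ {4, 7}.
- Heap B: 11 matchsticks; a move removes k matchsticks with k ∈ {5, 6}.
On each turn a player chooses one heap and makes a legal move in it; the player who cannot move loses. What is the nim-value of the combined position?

2

Grundy values for heap A (subtraction set {4, 7}):
k:     0  1  2  3  4  5  6  7  8  9
g(k):  0  0  0  0  1  1  1  1  2  2
So g(9) = 2.
Grundy values for heap B (subtraction set {5, 6}):
k:     0  1  2  3  4  5  6  7  8  9 10 11
g(k):  0  0  0  0  0  1  1  1  1  1  2  0
So g(11) = 0.
The value of a disjunctive sum is the nim-sum of the parts.
Combined value = 2 XOR 0 = 2.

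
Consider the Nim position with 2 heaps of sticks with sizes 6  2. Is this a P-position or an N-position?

N-position

Nim-sum: 6 XOR 2 = 4.
The nim-sum is 4 ≠ 0, so this is an N-position: the player to move can win.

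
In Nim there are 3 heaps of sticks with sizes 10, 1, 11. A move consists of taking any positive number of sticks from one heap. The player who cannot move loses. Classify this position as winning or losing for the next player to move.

Losing position

Nim-sum: 10 ⊕ 1 ⊕ 11 = 0.
The nim-sum is 0, so this is a P-position: the player to move is in a losing position under optimal play.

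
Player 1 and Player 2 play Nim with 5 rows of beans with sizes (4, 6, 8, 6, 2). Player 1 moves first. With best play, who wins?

Player 1 wins

Compute the nim-sum pairwise:
4 XOR 6 = 2
2 XOR 8 = 10
10 XOR 6 = 12
12 XOR 2 = 14
The nim-sum is 14 ≠ 0, so this is an N-position: the player to move can win; Player 1 has a winning move.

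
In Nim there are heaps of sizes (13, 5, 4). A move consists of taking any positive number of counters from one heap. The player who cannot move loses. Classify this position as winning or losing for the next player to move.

Winning position

Compute the nim-sum pairwise:
13 ⊕ 5 = 8
8 ⊕ 4 = 12
The nim-sum is 12 ≠ 0, so this is an N-position: the player to move can win.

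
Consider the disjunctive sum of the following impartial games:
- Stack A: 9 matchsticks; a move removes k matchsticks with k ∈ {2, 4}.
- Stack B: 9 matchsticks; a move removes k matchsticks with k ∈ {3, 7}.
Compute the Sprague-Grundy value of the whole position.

0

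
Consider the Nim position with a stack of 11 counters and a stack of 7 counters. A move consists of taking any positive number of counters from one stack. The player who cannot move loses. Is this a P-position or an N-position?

Nim-sum: 11 ⊕ 7 = 12.
The nim-sum is 12 ≠ 0, so this is an N-position: the player to move can win.

N-position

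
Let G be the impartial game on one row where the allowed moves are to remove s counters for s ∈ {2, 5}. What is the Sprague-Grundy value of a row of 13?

1

Build the Grundy sequence with g(k) = mex{g(k−s) : s ∈ {2, 5}, s ≤ k}:
g(0) = mex{} = 0
g(1) = mex{} = 0
g(2) = mex{0} = 1
g(3) = mex{0} = 1
g(4) = mex{1} = 0
g(5) = mex{0,1} = 2
g(6) = mex{0} = 1
g(7) = mex{1,2} = 0
g(8) = mex{1} = 0
g(9) = mex{0} = 1
g(10) = mex{0,2} = 1
g(11) = mex{1} = 0
g(12) = mex{0,1} = 2
g(13) = mex{0} = 1
So g(13) = 1.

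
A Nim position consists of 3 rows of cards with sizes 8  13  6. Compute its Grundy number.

3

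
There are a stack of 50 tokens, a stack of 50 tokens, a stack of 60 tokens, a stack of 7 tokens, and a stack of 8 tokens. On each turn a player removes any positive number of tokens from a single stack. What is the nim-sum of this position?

In binary:
  110010  (50)
  110010  (50)
  111100  (60)
  000111  (7)
  001000  (8)
  ------
  110011  (51)

51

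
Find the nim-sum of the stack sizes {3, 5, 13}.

Bitwise XOR of the heap sizes:
  0011  (3)
  0101  (5)
  1101  (13)
  ----
  1011  (11)

11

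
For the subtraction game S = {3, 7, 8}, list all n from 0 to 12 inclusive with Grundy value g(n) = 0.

Grundy values for subtraction set {3, 7, 8}:
k:     0  1  2  3  4  5  6  7  8  9 10 11 12
g(k):  0  0  0  1  1  1  0  2  2  1  3  0  0
The P-positions (g = 0) in 0..12 are 0, 1, 2, 6, 11, 12.

0, 1, 2, 6, 11, 12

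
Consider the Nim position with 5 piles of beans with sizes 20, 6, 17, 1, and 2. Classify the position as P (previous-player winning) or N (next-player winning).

Write each in binary and XOR column by column:
  10100  (20)
  00110  (6)
  10001  (17)
  00001  (1)
  00010  (2)
  -----
  00000  (0)
The nim-sum is 0, so this is a P-position: the player to move is in a losing position under optimal play.

P-position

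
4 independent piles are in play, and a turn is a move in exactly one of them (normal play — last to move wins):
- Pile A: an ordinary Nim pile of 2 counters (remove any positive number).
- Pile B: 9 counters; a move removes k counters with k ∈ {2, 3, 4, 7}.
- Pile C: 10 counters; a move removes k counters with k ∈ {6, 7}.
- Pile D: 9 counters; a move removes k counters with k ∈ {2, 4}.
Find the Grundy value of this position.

Pile A is a plain Nim pile of size 2, so its Grundy value is 2.
For pile B, compute g(0), g(1), … with moves {2, 3, 4, 7}:
g(0) = mex{} = 0
g(1) = mex{} = 0
g(2) = mex{0} = 1
g(3) = mex{0} = 1
g(4) = mex{0,1} = 2
g(5) = mex{0,1} = 2
g(6) = mex{1,2} = 0
g(7) = mex{0,1,2} = 3
g(8) = mex{0,2} = 1
g(9) = mex{0,1,2,3} = 4
So g(9) = 4.
For pile C, compute g(0), g(1), … with moves {6, 7}:
g(0) = mex{} = 0
g(1) = mex{} = 0
g(2) = mex{} = 0
g(3) = mex{} = 0
g(4) = mex{} = 0
g(5) = mex{} = 0
g(6) = mex{0} = 1
g(7) = mex{0} = 1
g(8) = mex{0} = 1
g(9) = mex{0} = 1
g(10) = mex{0} = 1
So g(10) = 1.
Grundy values for pile D (subtraction set {2, 4}):
g(0) = mex{} = 0
g(1) = mex{} = 0
g(2) = mex{0} = 1
g(3) = mex{0} = 1
g(4) = mex{0,1} = 2
g(5) = mex{0,1} = 2
g(6) = mex{1,2} = 0
g(7) = mex{1,2} = 0
g(8) = mex{0,2} = 1
g(9) = mex{0,2} = 1
So g(9) = 1.
By the Sprague-Grundy theorem, the Grundy value of a sum of independent games is the XOR of the component values.
Combined value = 2 ⊕ 4 ⊕ 1 ⊕ 1 = 6.

6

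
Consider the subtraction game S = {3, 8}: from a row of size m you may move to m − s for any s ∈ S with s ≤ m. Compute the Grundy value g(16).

Grundy values for subtraction set {3, 8}:
k:     0  1  2  3  4  5  6  7  8  9 10 11 12 13 14 15 16
g(k):  0  0  0  1  1  1  0  0  2  1  1  0  0  0  1  1  1
So g(16) = 1.

1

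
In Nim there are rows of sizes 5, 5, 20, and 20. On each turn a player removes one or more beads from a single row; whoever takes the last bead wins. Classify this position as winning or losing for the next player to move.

Losing position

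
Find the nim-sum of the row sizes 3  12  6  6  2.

Nim-sum: 3 XOR 12 XOR 6 XOR 6 XOR 2 = 13.

13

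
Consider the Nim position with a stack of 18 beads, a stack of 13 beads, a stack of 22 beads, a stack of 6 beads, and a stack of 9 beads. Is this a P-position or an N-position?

N-position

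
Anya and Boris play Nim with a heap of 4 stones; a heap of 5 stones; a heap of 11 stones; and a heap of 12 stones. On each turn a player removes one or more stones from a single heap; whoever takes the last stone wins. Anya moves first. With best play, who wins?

In binary:
  0100  (4)
  0101  (5)
  1011  (11)
  1100  (12)
  ----
  0110  (6)
The nim-sum is 6 ≠ 0, so this is an N-position: the player to move can win; Anya has a winning move.

Anya wins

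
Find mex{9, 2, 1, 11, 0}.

The values 0, 1, 2 are all present; 3 is the first non-negative integer missing from the set.

3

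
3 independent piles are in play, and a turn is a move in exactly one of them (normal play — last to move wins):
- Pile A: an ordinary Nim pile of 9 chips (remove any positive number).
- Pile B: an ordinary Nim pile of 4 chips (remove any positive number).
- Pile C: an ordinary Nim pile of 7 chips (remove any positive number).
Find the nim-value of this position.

Pile A is a plain Nim pile of size 9, so its Grundy value is 9.
Pile B is a plain Nim pile of size 4, so its Grundy value is 4.
Pile C is a plain Nim pile of size 7, so its Grundy value is 7.
The value of a disjunctive sum is the nim-sum of the parts.
Combined value = 9 ⊕ 4 ⊕ 7 = 10.

10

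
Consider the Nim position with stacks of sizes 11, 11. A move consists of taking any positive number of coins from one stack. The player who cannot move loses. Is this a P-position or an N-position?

Bitwise XOR of the heap sizes:
  1011  (11)
  1011  (11)
  ----
  0000  (0)
The nim-sum is 0, so this is a P-position: the player to move is in a losing position under optimal play.

P-position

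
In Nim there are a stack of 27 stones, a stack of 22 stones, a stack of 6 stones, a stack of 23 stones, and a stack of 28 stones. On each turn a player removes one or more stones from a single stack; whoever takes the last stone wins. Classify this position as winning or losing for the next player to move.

Losing position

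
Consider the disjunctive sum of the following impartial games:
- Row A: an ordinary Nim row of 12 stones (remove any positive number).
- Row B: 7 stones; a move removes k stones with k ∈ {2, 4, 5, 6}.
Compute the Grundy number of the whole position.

Row A is a plain Nim row of size 12, so its Grundy value is 12.
Grundy values for row B (subtraction set {2, 4, 5, 6}):
g(0) = mex{} = 0
g(1) = mex{} = 0
g(2) = mex{0} = 1
g(3) = mex{0} = 1
g(4) = mex{0,1} = 2
g(5) = mex{0,1} = 2
g(6) = mex{0,1,2} = 3
g(7) = mex{0,1,2} = 3
So g(7) = 3.
The value of a disjunctive sum is the nim-sum of the parts.
Combined value = 12 ⊕ 3 = 15.

15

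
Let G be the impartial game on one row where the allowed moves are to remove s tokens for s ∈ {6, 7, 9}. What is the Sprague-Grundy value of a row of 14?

Grundy values for subtraction set {6, 7, 9}:
k:     0  1  2  3  4  5  6  7  8  9 10 11 12 13 14
g(k):  0  0  0  0  0  0  1  1  1  1  1  1  2  2  2
So g(14) = 2.

2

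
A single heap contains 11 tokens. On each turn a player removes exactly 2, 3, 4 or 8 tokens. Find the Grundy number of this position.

Grundy values for subtraction set {2, 3, 4, 8}:
g(0) = mex{} = 0
g(1) = mex{} = 0
g(2) = mex{0} = 1
g(3) = mex{0} = 1
g(4) = mex{0,1} = 2
g(5) = mex{0,1} = 2
g(6) = mex{1,2} = 0
g(7) = mex{1,2} = 0
g(8) = mex{0,2} = 1
g(9) = mex{0,2} = 1
g(10) = mex{0,1} = 2
g(11) = mex{0,1} = 2
So g(11) = 2.

2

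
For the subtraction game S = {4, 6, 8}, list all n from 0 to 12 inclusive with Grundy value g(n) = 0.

Compute g(0), g(1), … for moves {4, 6, 8}:
g(0) = mex{} = 0
g(1) = mex{} = 0
g(2) = mex{} = 0
g(3) = mex{} = 0
g(4) = mex{0} = 1
g(5) = mex{0} = 1
g(6) = mex{0} = 1
g(7) = mex{0} = 1
g(8) = mex{0,1} = 2
g(9) = mex{0,1} = 2
g(10) = mex{0,1} = 2
g(11) = mex{0,1} = 2
g(12) = mex{1,2} = 0
The P-positions (g = 0) in 0..12 are 0, 1, 2, 3, 12.

0, 1, 2, 3, 12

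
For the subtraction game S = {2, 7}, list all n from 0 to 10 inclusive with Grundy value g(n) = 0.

0, 1, 4, 5, 9, 10

Compute g(0), g(1), … for moves {2, 7}:
g(0) = mex{} = 0
g(1) = mex{} = 0
g(2) = mex{0} = 1
g(3) = mex{0} = 1
g(4) = mex{1} = 0
g(5) = mex{1} = 0
g(6) = mex{0} = 1
g(7) = mex{0} = 1
g(8) = mex{0,1} = 2
g(9) = mex{1} = 0
g(10) = mex{1,2} = 0
The P-positions (g = 0) in 0..10 are 0, 1, 4, 5, 9, 10.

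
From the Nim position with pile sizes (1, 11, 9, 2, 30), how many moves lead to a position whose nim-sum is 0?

Nim-sum: 1 XOR 11 XOR 9 XOR 2 XOR 30 = 31.
The overall nim-sum is X = 31. A pile of size p has a winning move iff p XOR X < p (reduce it to p XOR X).
  1: 1 XOR 31 = 30 ≥ 1 — no move.
  11: 11 XOR 31 = 20 ≥ 11 — no move.
  9: 9 XOR 31 = 22 ≥ 9 — no move.
  2: 2 XOR 31 = 29 ≥ 2 — no move.
  30: 30 XOR 31 = 1 < 30 — winning move (to 1).
That gives 1 winning move.

1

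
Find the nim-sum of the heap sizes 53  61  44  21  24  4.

Bitwise XOR of the heap sizes:
  110101  (53)
  111101  (61)
  101100  (44)
  010101  (21)
  011000  (24)
  000100  (4)
  ------
  101101  (45)

45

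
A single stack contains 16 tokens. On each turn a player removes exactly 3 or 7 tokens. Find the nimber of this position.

0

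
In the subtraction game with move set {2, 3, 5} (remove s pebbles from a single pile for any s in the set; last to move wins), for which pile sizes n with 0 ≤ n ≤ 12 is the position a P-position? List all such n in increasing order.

0, 1, 7, 8

Compute g(0), g(1), … for moves {2, 3, 5}:
g(0) = mex{} = 0
g(1) = mex{} = 0
g(2) = mex{0} = 1
g(3) = mex{0} = 1
g(4) = mex{0,1} = 2
g(5) = mex{0,1} = 2
g(6) = mex{0,1,2} = 3
g(7) = mex{1,2} = 0
g(8) = mex{1,2,3} = 0
g(9) = mex{0,2,3} = 1
g(10) = mex{0,2} = 1
g(11) = mex{0,1,3} = 2
g(12) = mex{0,1} = 2
The P-positions (g = 0) in 0..12 are 0, 1, 7, 8.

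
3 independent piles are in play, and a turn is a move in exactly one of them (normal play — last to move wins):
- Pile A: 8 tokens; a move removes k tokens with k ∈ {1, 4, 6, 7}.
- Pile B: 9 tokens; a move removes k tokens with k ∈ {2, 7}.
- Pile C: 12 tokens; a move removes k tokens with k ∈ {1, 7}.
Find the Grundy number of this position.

Build the Grundy sequence for pile A with g(k) = mex{g(k−s) : s ∈ {1, 4, 6, 7}, s ≤ k}:
k:     0  1  2  3  4  5  6  7  8
g(k):  0  1  0  1  2  0  1  2  3
So g(8) = 3.
For pile B, compute g(0), g(1), … with moves {2, 7}:
k:     0  1  2  3  4  5  6  7  8  9
g(k):  0  0  1  1  0  0  1  1  2  0
So g(9) = 0.
Grundy values for pile C (subtraction set {1, 7}):
g(0) = mex{} = 0
g(1) = mex{0} = 1
g(2) = mex{1} = 0
g(3) = mex{0} = 1
g(4) = mex{1} = 0
g(5) = mex{0} = 1
g(6) = mex{1} = 0
g(7) = mex{0} = 1
g(8) = mex{1} = 0
g(9) = mex{0} = 1
g(10) = mex{1} = 0
g(11) = mex{0} = 1
g(12) = mex{1} = 0
So g(12) = 0.
The value of a disjunctive sum is the nim-sum of the parts.
Combined value = 3 ⊕ 0 ⊕ 0 = 3.

3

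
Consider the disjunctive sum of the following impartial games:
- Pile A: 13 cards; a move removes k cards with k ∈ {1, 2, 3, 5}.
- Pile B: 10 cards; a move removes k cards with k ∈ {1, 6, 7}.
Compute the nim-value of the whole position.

3

For pile A, compute g(0), g(1), … with moves {1, 2, 3, 5}:
g(0) = mex{} = 0
g(1) = mex{0} = 1
g(2) = mex{0,1} = 2
g(3) = mex{0,1,2} = 3
g(4) = mex{1,2,3} = 0
g(5) = mex{0,2,3} = 1
g(6) = mex{0,1,3} = 2
g(7) = mex{0,1,2} = 3
g(8) = mex{1,2,3} = 0
g(9) = mex{0,2,3} = 1
g(10) = mex{0,1,3} = 2
g(11) = mex{0,1,2} = 3
g(12) = mex{1,2,3} = 0
g(13) = mex{0,2,3} = 1
So g(13) = 1.
Grundy values for pile B (subtraction set {1, 6, 7}):
g(0) = mex{} = 0
g(1) = mex{0} = 1
g(2) = mex{1} = 0
g(3) = mex{0} = 1
g(4) = mex{1} = 0
g(5) = mex{0} = 1
g(6) = mex{0,1} = 2
g(7) = mex{0,1,2} = 3
g(8) = mex{0,1,3} = 2
g(9) = mex{0,1,2} = 3
g(10) = mex{0,1,3} = 2
So g(10) = 2.
The value of a disjunctive sum is the nim-sum of the parts.
Combined value = 1 XOR 2 = 3.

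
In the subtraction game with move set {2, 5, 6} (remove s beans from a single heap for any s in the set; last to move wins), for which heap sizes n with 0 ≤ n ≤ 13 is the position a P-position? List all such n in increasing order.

0, 1, 4, 8, 11, 12

Compute g(0), g(1), … for moves {2, 5, 6}:
g(0) = mex{} = 0
g(1) = mex{} = 0
g(2) = mex{0} = 1
g(3) = mex{0} = 1
g(4) = mex{1} = 0
g(5) = mex{0,1} = 2
g(6) = mex{0} = 1
g(7) = mex{0,1,2} = 3
g(8) = mex{1} = 0
g(9) = mex{0,1,3} = 2
g(10) = mex{0,2} = 1
g(11) = mex{1,2} = 0
g(12) = mex{1,3} = 0
g(13) = mex{0,3} = 1
The P-positions (g = 0) in 0..13 are 0, 1, 4, 8, 11, 12.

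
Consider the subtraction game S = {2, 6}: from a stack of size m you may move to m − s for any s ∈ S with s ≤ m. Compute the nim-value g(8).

Build the Grundy sequence with g(k) = mex{g(k−s) : s ∈ {2, 6}, s ≤ k}:
k:     0  1  2  3  4  5  6  7  8
g(k):  0  0  1  1  0  0  1  1  0
So g(8) = 0.

0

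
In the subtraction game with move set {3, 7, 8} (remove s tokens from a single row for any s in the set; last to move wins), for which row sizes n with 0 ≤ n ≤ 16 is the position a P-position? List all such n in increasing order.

0, 1, 2, 6, 11, 12, 16

Build the Grundy sequence with g(k) = mex{g(k−s) : s ∈ {3, 7, 8}, s ≤ k}:
k:     0  1  2  3  4  5  6  7  8  9 10 11 12 13 14 15 16
g(k):  0  0  0  1  1  1  0  2  2  1  3  0  0  2  1  1  0
The P-positions (g = 0) in 0..16 are 0, 1, 2, 6, 11, 12, 16.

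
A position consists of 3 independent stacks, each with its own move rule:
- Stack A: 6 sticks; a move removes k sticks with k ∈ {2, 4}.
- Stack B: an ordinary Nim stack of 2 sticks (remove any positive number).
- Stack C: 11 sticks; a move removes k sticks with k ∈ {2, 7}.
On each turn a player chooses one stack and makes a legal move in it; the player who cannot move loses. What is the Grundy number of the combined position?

3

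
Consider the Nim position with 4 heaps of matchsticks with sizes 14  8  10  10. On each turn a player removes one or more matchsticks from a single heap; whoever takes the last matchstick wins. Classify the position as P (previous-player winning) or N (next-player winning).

N-position

Compute the nim-sum pairwise:
14 ^ 8 = 6
6 ^ 10 = 12
12 ^ 10 = 6
The nim-sum is 6 ≠ 0, so this is an N-position: the player to move can win.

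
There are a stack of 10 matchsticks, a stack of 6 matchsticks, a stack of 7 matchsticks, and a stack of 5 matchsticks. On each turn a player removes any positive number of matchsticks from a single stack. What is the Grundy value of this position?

Nim-sum: 10 XOR 6 XOR 7 XOR 5 = 14.

14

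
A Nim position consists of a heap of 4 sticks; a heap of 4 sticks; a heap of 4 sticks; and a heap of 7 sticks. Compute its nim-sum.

3

Nim-sum: 4 ⊕ 4 ⊕ 4 ⊕ 7 = 3.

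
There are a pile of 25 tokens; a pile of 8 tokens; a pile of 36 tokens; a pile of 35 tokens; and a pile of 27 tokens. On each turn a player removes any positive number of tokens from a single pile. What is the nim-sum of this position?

13

Nim-sum: 25 ⊕ 8 ⊕ 36 ⊕ 35 ⊕ 27 = 13.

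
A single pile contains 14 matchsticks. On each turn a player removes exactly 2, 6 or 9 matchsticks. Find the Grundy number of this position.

1

Compute g(0), g(1), … for moves {2, 6, 9}:
g(0) = mex{} = 0
g(1) = mex{} = 0
g(2) = mex{0} = 1
g(3) = mex{0} = 1
g(4) = mex{1} = 0
g(5) = mex{1} = 0
g(6) = mex{0} = 1
g(7) = mex{0} = 1
g(8) = mex{1} = 0
g(9) = mex{0,1} = 2
g(10) = mex{0} = 1
g(11) = mex{0,1,2} = 3
g(12) = mex{1} = 0
g(13) = mex{0,1,3} = 2
g(14) = mex{0} = 1
So g(14) = 1.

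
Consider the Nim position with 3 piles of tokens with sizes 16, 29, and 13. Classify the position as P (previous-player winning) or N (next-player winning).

P-position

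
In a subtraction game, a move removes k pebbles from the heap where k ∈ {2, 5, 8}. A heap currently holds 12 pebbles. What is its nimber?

Build the Grundy sequence with g(k) = mex{g(k−s) : s ∈ {2, 5, 8}, s ≤ k}:
k:     0  1  2  3  4  5  6  7  8  9 10 11 12
g(k):  0  0  1  1  0  2  1  0  2  1  0  0  1
So g(12) = 1.

1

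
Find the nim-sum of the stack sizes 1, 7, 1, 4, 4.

7

Write each in binary and XOR column by column:
  001  (1)
  111  (7)
  001  (1)
  100  (4)
  100  (4)
  ---
  111  (7)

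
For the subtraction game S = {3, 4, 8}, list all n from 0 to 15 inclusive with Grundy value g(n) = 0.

0, 1, 2, 7, 12, 13, 14

Grundy values for subtraction set {3, 4, 8}:
k:     0  1  2  3  4  5  6  7  8  9 10 11 12 13 14 15
g(k):  0  0  0  1  1  1  2  0  2  3  1  3  0  0  0  1
The P-positions (g = 0) in 0..15 are 0, 1, 2, 7, 12, 13, 14.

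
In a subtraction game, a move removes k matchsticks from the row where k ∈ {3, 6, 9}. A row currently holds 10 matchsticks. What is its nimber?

3

Build the Grundy sequence with g(k) = mex{g(k−s) : s ∈ {3, 6, 9}, s ≤ k}:
k:     0  1  2  3  4  5  6  7  8  9 10
g(k):  0  0  0  1  1  1  2  2  2  3  3
So g(10) = 3.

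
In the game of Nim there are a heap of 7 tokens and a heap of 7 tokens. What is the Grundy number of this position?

0

Bitwise XOR of the heap sizes:
  111  (7)
  111  (7)
  ---
  000  (0)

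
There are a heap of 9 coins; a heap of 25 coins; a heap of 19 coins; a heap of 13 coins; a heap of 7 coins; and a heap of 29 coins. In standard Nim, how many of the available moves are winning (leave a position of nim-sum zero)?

In binary:
  01001  (9)
  11001  (25)
  10011  (19)
  01101  (13)
  00111  (7)
  11101  (29)
  -----
  10100  (20)
The overall nim-sum is X = 20. A heap of size p has a winning move iff p XOR X < p (reduce it to p XOR X).
  9: 9 XOR 20 = 29 ≥ 9 — no move.
  25: 25 XOR 20 = 13 < 25 — winning move (to 13).
  19: 19 XOR 20 = 7 < 19 — winning move (to 7).
  13: 13 XOR 20 = 25 ≥ 13 — no move.
  7: 7 XOR 20 = 19 ≥ 7 — no move.
  29: 29 XOR 20 = 9 < 29 — winning move (to 9).
That gives 3 winning moves.

3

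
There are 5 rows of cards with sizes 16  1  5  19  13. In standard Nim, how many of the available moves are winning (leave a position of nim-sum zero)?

1

Nim-sum: 16 XOR 1 XOR 5 XOR 19 XOR 13 = 10.
The overall nim-sum is X = 10. A row of size p has a winning move iff p XOR X < p (reduce it to p XOR X).
  16: 16 XOR 10 = 26 ≥ 16 — no move.
  1: 1 XOR 10 = 11 ≥ 1 — no move.
  5: 5 XOR 10 = 15 ≥ 5 — no move.
  19: 19 XOR 10 = 25 ≥ 19 — no move.
  13: 13 XOR 10 = 7 < 13 — winning move (to 7).
That gives 1 winning move.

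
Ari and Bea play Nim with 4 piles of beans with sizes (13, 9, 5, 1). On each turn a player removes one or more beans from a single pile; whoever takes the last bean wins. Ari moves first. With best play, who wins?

Bea wins

In binary:
  1101  (13)
  1001  (9)
  0101  (5)
  0001  (1)
  ----
  0000  (0)
The nim-sum is 0, so this is a P-position: the player to move is in a losing position under optimal play; Ari is about to move from it and so loses — Bea wins.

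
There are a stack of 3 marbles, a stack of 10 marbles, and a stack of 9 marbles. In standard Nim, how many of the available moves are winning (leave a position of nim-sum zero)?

Nim-sum: 3 XOR 10 XOR 9 = 0.
The nim-sum is already 0, so every move leaves a nonzero nim-sum — there are no winning moves.

0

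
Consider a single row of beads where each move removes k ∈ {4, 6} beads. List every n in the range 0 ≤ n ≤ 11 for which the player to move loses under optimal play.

0, 1, 2, 3, 10, 11

Compute g(0), g(1), … for moves {4, 6}:
g(0) = mex{} = 0
g(1) = mex{} = 0
g(2) = mex{} = 0
g(3) = mex{} = 0
g(4) = mex{0} = 1
g(5) = mex{0} = 1
g(6) = mex{0} = 1
g(7) = mex{0} = 1
g(8) = mex{0,1} = 2
g(9) = mex{0,1} = 2
g(10) = mex{1} = 0
g(11) = mex{1} = 0
The P-positions (g = 0) in 0..11 are 0, 1, 2, 3, 10, 11.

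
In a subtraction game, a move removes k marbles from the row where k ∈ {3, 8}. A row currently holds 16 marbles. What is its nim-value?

1

Compute g(0), g(1), … for moves {3, 8}:
k:     0  1  2  3  4  5  6  7  8  9 10 11 12 13 14 15 16
g(k):  0  0  0  1  1  1  0  0  2  1  1  0  0  0  1  1  1
So g(16) = 1.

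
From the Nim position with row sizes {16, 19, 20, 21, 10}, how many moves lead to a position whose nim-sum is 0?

Write each in binary and XOR column by column:
  10000  (16)
  10011  (19)
  10100  (20)
  10101  (21)
  01010  (10)
  -----
  01000  (8)
The overall nim-sum is X = 8. A row of size p has a winning move iff p XOR X < p (reduce it to p XOR X).
  16: 16 XOR 8 = 24 ≥ 16 — no move.
  19: 19 XOR 8 = 27 ≥ 19 — no move.
  20: 20 XOR 8 = 28 ≥ 20 — no move.
  21: 21 XOR 8 = 29 ≥ 21 — no move.
  10: 10 XOR 8 = 2 < 10 — winning move (to 2).
That gives 1 winning move.

1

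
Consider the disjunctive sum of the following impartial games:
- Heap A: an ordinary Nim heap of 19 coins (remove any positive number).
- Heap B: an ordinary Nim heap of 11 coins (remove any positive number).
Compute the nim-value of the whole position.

Heap A is a plain Nim heap of size 19, so its Grundy value is 19.
Heap B is a plain Nim heap of size 11, so its Grundy value is 11.
The value of a disjunctive sum is the nim-sum of the parts.
Combined value = 19 XOR 11 = 24.

24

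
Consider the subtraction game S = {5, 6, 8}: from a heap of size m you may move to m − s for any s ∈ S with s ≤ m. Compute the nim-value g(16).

0

Build the Grundy sequence with g(k) = mex{g(k−s) : s ∈ {5, 6, 8}, s ≤ k}:
k:     0  1  2  3  4  5  6  7  8  9 10 11 12 13 14 15 16
g(k):  0  0  0  0  0  1  1  1  1  1  2  2  2  0  0  0  0
So g(16) = 0.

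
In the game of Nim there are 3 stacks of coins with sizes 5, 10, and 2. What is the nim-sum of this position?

13

In binary:
  0101  (5)
  1010  (10)
  0010  (2)
  ----
  1101  (13)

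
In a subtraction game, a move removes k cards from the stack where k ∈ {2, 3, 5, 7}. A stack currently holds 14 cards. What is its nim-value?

2

Grundy values for subtraction set {2, 3, 5, 7}:
g(0) = mex{} = 0
g(1) = mex{} = 0
g(2) = mex{0} = 1
g(3) = mex{0} = 1
g(4) = mex{0,1} = 2
g(5) = mex{0,1} = 2
g(6) = mex{0,1,2} = 3
g(7) = mex{0,1,2} = 3
g(8) = mex{0,1,2,3} = 4
g(9) = mex{1,2,3} = 0
g(10) = mex{1,2,3,4} = 0
g(11) = mex{0,2,3,4} = 1
g(12) = mex{0,2,3} = 1
g(13) = mex{0,1,3,4} = 2
g(14) = mex{0,1,3} = 2
So g(14) = 2.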